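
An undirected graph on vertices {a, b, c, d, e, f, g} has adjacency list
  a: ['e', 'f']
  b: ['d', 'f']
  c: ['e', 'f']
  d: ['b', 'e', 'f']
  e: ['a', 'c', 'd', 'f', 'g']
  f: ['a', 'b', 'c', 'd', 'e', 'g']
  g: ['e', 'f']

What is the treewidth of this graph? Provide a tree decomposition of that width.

Every bag has size at most 3, so the width is 3 − 1 = 2 and tw(G) ≤ 2. Conversely, {d, e, f} is a clique of size 3, and the vertices of any clique must share a bag in every tree decomposition; so some bag has ≥ 3 vertices and tw(G) ≥ 2. Therefore the treewidth is 2.

Treewidth 2.
One such decomposition:
Bags: B1 = {e, f, g}  B2 = {d, e, f}  B3 = {b, d, f}  B4 = {a, e, f}  B5 = {c, e, f}
Tree: B1–B2, B2–B3, B2–B4, B1–B5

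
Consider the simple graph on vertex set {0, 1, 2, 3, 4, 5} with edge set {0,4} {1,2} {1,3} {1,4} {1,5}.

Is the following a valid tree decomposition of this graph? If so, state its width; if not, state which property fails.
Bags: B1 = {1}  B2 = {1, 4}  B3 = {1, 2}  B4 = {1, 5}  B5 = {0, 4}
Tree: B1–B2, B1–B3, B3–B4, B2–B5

No — vertex 3 appears in no bag.

A tree decomposition must satisfy three properties: every vertex lies in some bag; for every edge, both endpoints lie together in some bag; and for every vertex, the bags containing it form a connected subtree. Here vertex 3 appears in no bag, so the decomposition is invalid.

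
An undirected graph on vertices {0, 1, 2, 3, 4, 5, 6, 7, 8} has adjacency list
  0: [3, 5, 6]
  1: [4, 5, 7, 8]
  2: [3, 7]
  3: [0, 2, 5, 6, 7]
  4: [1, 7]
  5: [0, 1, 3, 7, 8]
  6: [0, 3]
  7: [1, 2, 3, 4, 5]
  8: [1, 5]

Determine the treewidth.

2

A width-2 tree decomposition is:
Bags: B1 = {2, 3, 7}  B2 = {3, 5, 7}  B3 = {0, 3, 5}  B4 = {1, 5, 7}  B5 = {1, 5, 8}  B6 = {0, 3, 6}  B7 = {1, 4, 7}
Tree: B1–B2, B2–B3, B2–B4, B4–B5, B3–B6, B4–B7
Each bag holds 3 vertices, so the decomposition has width 2, which upper-bounds the treewidth. On the other hand G contains the 3-clique {1, 5, 8}. A clique must lie in a single bag of any decomposition, so no decomposition can have width below 2. Combining the bounds, tw(G) = 2.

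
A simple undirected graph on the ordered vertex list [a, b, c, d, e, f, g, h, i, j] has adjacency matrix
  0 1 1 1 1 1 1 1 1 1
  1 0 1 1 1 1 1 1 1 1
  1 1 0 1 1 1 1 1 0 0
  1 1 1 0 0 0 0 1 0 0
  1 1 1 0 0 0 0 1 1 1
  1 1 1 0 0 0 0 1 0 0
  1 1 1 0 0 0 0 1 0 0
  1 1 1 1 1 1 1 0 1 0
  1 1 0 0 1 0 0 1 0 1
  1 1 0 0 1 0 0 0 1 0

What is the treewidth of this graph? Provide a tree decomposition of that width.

The largest bag has 5 vertices, giving width 4; this decomposition certifies tw(G) ≤ 4. For the lower bound, the 5 vertices {a, b, e, i, j} are pairwise adjacent, and any tree decomposition puts a clique entirely inside one bag — forcing width ≥ 4. Combining the bounds, tw(G) = 4.

Treewidth 4.
Bags: B1 = {a, b, c, e, h}  B2 = {a, b, c, d, h}  B3 = {a, b, e, h, i}  B4 = {a, b, c, f, h}  B5 = {a, b, e, i, j}  B6 = {a, b, c, g, h}
Tree: B1–B2, B1–B3, B1–B4, B3–B5, B2–B6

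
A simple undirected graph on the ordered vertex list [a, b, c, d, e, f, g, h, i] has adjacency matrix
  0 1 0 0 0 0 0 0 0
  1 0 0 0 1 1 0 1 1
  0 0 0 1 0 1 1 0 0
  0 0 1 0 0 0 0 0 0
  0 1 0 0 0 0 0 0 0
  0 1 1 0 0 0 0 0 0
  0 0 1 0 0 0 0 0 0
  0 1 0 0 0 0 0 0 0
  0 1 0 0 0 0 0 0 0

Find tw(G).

A width-1 tree decomposition is:
Bags: B1 = {b, f}  B2 = {c, f}  B3 = {c, d}  B4 = {a, b}  B5 = {c, g}  B6 = {b, h}  B7 = {b, i}  B8 = {b, e}
Tree: B1–B2, B2–B3, B1–B4, B2–B5, B1–B6, B6–B7, B1–B8
Every bag has size at most 2, so the width is 2 − 1 = 1 and tw(G) ≤ 1. Any graph with an edge has treewidth ≥ 1, and G has the edge f–b. Combining the bounds, tw(G) = 1.

1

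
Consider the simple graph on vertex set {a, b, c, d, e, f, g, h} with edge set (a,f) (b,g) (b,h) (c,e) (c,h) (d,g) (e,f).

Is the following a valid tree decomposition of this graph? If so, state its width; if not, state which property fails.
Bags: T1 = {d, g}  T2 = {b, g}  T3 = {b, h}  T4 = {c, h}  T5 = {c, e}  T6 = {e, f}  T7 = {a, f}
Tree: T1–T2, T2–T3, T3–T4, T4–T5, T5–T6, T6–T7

Yes; width 1.

Vertex coverage: the bags together contain {a, b, c, d, e, f, g, h}, the full vertex set. Edge coverage: each edge of G has both endpoints in at least one bag. Running intersection: for every vertex, the bags containing it form a connected subtree. All three properties hold, so this is a valid tree decomposition of width max|bag| − 1 = 1, and hence tw(G) ≤ 1.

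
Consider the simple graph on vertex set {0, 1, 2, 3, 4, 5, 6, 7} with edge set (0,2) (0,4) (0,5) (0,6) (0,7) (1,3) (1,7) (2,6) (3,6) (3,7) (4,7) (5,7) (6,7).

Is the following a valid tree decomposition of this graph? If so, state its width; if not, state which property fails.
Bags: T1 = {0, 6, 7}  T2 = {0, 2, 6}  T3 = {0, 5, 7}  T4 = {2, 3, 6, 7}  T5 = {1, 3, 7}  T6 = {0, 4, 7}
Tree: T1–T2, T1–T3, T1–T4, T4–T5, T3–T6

No — bags containing vertex 2 are not connected in the tree.

A tree decomposition must satisfy three properties: every vertex lies in some bag; for every edge, both endpoints lie together in some bag; and for every vertex, the bags containing it form a connected subtree. Here bags containing vertex 2 are not connected in the tree, so the decomposition is invalid.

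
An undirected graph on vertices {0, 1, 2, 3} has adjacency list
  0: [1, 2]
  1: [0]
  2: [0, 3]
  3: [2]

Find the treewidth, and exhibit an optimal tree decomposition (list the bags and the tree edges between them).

The largest bag has 2 vertices, giving width 1; this decomposition certifies tw(G) ≤ 1. Since G has at least one edge (e.g. 1–0), it is not an edgeless graph, so tw(G) ≥ 1. Hence tw(G) = 1 exactly.

Treewidth 1.
Bags: B1 = {0, 1}  B2 = {0, 2}  B3 = {2, 3}
Tree: B1–B2, B2–B3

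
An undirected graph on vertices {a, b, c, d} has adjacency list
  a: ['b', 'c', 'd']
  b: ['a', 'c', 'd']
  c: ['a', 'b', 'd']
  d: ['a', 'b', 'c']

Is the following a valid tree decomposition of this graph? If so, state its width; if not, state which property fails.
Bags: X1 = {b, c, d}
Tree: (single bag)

No — vertex a appears in no bag.

A tree decomposition must satisfy three properties: every vertex lies in some bag; for every edge, both endpoints lie together in some bag; and for every vertex, the bags containing it form a connected subtree. Here vertex a appears in no bag, so the decomposition is invalid.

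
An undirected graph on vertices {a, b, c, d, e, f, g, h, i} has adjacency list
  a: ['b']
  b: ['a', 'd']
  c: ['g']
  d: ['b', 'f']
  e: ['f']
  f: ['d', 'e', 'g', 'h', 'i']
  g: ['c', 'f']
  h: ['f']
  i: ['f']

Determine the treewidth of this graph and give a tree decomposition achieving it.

Each bag holds 2 vertices, so the decomposition has width 1, which upper-bounds the treewidth. G has an edge, so its treewidth is at least 1. Combining the bounds, tw(G) = 1.

Treewidth 1.
Bags: B1 = {d, f}  B2 = {b, d}  B3 = {f, g}  B4 = {e, f}  B5 = {a, b}  B6 = {f, h}  B7 = {c, g}  B8 = {f, i}
Tree: B1–B2, B1–B3, B3–B4, B2–B5, B3–B6, B3–B7, B6–B8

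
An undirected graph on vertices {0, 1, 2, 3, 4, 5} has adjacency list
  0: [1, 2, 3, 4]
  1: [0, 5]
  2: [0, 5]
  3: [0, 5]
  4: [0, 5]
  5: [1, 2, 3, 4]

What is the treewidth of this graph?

2

A width-2 tree decomposition is:
Bags: B1 = {0, 4, 5}  B2 = {0, 2, 5}  B3 = {0, 3, 5}  B4 = {0, 1, 5}
Tree: B1–B2, B2–B3, B3–B4
Every bag has size at most 3, so the width is 3 − 1 = 2 and tw(G) ≤ 2. The edges 5–4–0–2–5 form a cycle, so G is not a tree and its treewidth is at least 2. The upper and lower bounds meet at 2, so that is the treewidth.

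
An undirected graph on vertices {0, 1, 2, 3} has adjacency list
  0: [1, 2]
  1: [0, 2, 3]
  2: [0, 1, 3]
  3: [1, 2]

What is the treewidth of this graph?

2

A width-2 tree decomposition is:
Bags: B1 = {1, 2, 3}  B2 = {0, 1, 2}
Tree: B1–B2
Every bag has size at most 3, so the width is 3 − 1 = 2 and tw(G) ≤ 2. For the lower bound, the 3 vertices {0, 1, 2} are pairwise adjacent, and any tree decomposition puts a clique entirely inside one bag — forcing width ≥ 2. Therefore the treewidth is 2.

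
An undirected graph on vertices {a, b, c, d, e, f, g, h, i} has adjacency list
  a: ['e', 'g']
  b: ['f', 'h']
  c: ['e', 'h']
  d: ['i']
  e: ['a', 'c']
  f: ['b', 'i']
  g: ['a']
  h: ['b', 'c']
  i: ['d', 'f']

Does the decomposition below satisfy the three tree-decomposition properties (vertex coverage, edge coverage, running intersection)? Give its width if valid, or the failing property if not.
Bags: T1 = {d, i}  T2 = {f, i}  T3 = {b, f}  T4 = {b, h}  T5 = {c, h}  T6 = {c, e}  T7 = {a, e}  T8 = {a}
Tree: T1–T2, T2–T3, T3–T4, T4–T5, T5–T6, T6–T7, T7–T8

A tree decomposition must satisfy three properties: every vertex lies in some bag; for every edge, both endpoints lie together in some bag; and for every vertex, the bags containing it form a connected subtree. Here vertex g appears in no bag, so the decomposition is invalid.

No — vertex g appears in no bag.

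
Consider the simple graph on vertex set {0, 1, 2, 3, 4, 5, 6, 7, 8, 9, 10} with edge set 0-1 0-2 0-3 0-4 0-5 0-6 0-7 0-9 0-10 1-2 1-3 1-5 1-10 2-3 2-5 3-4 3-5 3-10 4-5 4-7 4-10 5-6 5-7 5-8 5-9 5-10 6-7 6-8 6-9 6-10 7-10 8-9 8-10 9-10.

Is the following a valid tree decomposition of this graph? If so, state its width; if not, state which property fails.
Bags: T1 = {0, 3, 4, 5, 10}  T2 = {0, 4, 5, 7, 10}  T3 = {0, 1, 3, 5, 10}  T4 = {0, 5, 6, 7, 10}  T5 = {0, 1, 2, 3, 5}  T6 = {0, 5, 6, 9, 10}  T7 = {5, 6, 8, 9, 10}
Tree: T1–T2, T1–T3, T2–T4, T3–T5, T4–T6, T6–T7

Every vertex of G appears in some bag (union = {0, 1, 2, 3, 4, 5, 6, 7, 8, 9, 10}); every edge is covered by a bag; and for each vertex v the set of bags containing v is connected in the bag tree. The decomposition is therefore valid. The largest bag has 5 vertices, so the width is 4.

Yes; width 4.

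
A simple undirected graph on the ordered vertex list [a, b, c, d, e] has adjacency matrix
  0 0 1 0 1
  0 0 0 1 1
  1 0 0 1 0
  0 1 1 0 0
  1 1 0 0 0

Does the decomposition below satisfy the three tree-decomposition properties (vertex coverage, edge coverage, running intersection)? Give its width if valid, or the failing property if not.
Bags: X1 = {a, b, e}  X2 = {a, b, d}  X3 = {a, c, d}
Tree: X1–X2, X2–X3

Checking the three conditions: (i) the bags cover all of {a, b, c, d, e}; (ii) for each edge, some bag contains both endpoints; (iii) the bags containing any fixed vertex form a subtree. All hold, so the decomposition is valid with width 3 − 1 = 2.

Yes; width 2.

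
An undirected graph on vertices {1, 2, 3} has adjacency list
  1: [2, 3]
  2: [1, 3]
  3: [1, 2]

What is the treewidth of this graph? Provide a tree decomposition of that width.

With just one bag of size 3, the width is 3 − 1 = 2, so tw(G) ≤ 2. For the lower bound, the 3 vertices {1, 2, 3} are pairwise adjacent, and any tree decomposition puts a clique entirely inside one bag — forcing width ≥ 2. Combining the bounds, tw(G) = 2.

Treewidth 2.
Bags: B1 = {1, 2, 3}
Tree: (single bag)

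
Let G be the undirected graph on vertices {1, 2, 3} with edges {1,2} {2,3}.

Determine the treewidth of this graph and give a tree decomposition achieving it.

Treewidth 1.
One such decomposition:
Bags: B1 = {2, 3}  B2 = {1, 2}
Tree: B1–B2

Each bag holds 2 vertices, so the decomposition has width 1, which upper-bounds the treewidth. Any graph with an edge has treewidth ≥ 1, and G has the edge 2–3. Hence tw(G) = 1 exactly.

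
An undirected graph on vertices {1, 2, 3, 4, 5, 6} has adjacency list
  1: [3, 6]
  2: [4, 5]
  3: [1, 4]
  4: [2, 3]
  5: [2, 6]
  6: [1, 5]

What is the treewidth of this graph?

2

A width-2 tree decomposition is:
Bags: B1 = {1, 3, 4}  B2 = {1, 2, 4}  B3 = {1, 2, 5}  B4 = {1, 5, 6}
Tree: B1–B2, B2–B3, B3–B4
Each bag holds 3 vertices, so the decomposition has width 2, which upper-bounds the treewidth. For the lower bound, G contains the cycle 1–3–4–2–5–6–1, so G is not a forest; only forests have treewidth ≤ 1, hence tw(G) ≥ 2. Combining the bounds, tw(G) = 2.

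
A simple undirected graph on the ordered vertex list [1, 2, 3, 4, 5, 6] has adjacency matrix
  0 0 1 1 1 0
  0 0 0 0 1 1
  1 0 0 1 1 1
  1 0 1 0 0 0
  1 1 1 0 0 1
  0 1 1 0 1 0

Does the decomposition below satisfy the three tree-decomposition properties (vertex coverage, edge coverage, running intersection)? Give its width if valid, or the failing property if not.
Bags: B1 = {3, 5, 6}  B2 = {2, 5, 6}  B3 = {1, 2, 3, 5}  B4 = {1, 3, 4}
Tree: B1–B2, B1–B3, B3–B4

No — bags containing vertex 2 are not connected in the tree.

A tree decomposition must satisfy three properties: every vertex lies in some bag; for every edge, both endpoints lie together in some bag; and for every vertex, the bags containing it form a connected subtree. Here bags containing vertex 2 are not connected in the tree, so the decomposition is invalid.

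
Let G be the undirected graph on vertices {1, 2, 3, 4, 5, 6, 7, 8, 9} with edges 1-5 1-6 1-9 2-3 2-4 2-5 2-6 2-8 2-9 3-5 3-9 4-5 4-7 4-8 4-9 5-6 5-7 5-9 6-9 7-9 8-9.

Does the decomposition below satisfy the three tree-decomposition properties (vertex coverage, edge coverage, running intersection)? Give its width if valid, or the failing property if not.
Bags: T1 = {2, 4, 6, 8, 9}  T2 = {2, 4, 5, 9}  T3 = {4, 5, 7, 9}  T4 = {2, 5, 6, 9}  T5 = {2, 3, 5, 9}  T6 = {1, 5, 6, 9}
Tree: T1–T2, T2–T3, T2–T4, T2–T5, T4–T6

No — bags containing vertex 6 are not connected in the tree.

A tree decomposition must satisfy three properties: every vertex lies in some bag; for every edge, both endpoints lie together in some bag; and for every vertex, the bags containing it form a connected subtree. Here bags containing vertex 6 are not connected in the tree, so the decomposition is invalid.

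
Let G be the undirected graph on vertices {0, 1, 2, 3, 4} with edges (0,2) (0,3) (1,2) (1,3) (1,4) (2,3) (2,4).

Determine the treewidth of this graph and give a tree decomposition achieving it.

The largest bag has 3 vertices, giving width 2; this decomposition certifies tw(G) ≤ 2. On the other hand G contains the 3-clique {0, 2, 3}. A clique must lie in a single bag of any decomposition, so no decomposition can have width below 2. Hence tw(G) = 2 exactly.

Treewidth 2.
One such decomposition:
Bags: B1 = {0, 2, 3}  B2 = {1, 2, 3}  B3 = {1, 2, 4}
Tree: B1–B2, B2–B3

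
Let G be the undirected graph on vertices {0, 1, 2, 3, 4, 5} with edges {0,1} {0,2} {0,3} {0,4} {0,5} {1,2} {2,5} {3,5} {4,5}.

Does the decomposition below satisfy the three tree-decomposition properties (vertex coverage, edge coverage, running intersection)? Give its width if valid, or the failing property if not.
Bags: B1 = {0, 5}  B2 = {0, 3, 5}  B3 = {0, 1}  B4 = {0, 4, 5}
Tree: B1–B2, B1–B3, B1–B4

A tree decomposition must satisfy three properties: every vertex lies in some bag; for every edge, both endpoints lie together in some bag; and for every vertex, the bags containing it form a connected subtree. Here vertex 2 appears in no bag, so the decomposition is invalid.

No — vertex 2 appears in no bag.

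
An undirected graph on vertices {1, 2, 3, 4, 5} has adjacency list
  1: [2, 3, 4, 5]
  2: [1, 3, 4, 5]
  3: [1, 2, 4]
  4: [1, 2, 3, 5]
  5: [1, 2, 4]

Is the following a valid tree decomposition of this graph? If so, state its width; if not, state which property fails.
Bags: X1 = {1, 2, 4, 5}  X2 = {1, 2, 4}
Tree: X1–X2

A tree decomposition must satisfy three properties: every vertex lies in some bag; for every edge, both endpoints lie together in some bag; and for every vertex, the bags containing it form a connected subtree. Here vertex 3 appears in no bag, so the decomposition is invalid.

No — vertex 3 appears in no bag.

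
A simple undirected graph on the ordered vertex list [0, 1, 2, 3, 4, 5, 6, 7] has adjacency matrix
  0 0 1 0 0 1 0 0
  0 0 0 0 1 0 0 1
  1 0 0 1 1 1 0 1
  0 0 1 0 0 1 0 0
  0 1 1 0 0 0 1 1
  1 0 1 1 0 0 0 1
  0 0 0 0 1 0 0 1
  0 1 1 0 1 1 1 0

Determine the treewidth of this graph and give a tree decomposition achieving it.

Treewidth 2.
Bags: B1 = {4, 6, 7}  B2 = {2, 4, 7}  B3 = {2, 5, 7}  B4 = {2, 3, 5}  B5 = {0, 2, 5}  B6 = {1, 4, 7}
Tree: B1–B2, B2–B3, B3–B4, B3–B5, B1–B6

Every bag has size at most 3, so the width is 3 − 1 = 2 and tw(G) ≤ 2. For the lower bound, the 3 vertices {1, 4, 7} are pairwise adjacent, and any tree decomposition puts a clique entirely inside one bag — forcing width ≥ 2. Therefore the treewidth is 2.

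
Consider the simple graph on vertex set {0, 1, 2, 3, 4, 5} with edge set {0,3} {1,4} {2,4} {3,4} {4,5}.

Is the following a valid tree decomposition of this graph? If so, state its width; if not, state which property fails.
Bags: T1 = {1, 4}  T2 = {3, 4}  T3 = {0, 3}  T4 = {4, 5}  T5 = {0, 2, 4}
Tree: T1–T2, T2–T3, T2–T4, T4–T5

No — bags containing vertex 0 are not connected in the tree.

A tree decomposition must satisfy three properties: every vertex lies in some bag; for every edge, both endpoints lie together in some bag; and for every vertex, the bags containing it form a connected subtree. Here bags containing vertex 0 are not connected in the tree, so the decomposition is invalid.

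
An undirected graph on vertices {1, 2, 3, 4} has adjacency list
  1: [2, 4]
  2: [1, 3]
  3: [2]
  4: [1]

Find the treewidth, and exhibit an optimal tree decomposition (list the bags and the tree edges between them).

Treewidth 1.
One such decomposition:
Bags: B1 = {2, 3}  B2 = {1, 2}  B3 = {1, 4}
Tree: B1–B2, B2–B3

Every bag has size at most 2, so the width is 2 − 1 = 1 and tw(G) ≤ 1. G has an edge, so its treewidth is at least 1. Combining the bounds, tw(G) = 1.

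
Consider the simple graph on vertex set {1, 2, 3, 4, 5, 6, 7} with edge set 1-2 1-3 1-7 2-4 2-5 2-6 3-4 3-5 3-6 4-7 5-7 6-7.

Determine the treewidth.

A width-3 tree decomposition is:
Bags: B1 = {2, 3, 6, 7}  B2 = {1, 2, 3, 7}  B3 = {2, 3, 5, 7}  B4 = {2, 3, 4, 7}
Tree: B1–B2, B2–B3, B3–B4
The largest bag has 4 vertices, giving width 3; this decomposition certifies tw(G) ≤ 3. For the lower bound: the 4 vertex sets {6,7}, {1,2}, {3}, {5} are disjoint, each induces a connected subgraph, and every pair is joined by at least one edge of G. Contracting each set to a single vertex therefore yields K_{4} as a minor, and since treewidth is minor-monotone, tw(G) ≥ tw(K_{4}) = 3. The upper and lower bounds meet at 3, so that is the treewidth.

3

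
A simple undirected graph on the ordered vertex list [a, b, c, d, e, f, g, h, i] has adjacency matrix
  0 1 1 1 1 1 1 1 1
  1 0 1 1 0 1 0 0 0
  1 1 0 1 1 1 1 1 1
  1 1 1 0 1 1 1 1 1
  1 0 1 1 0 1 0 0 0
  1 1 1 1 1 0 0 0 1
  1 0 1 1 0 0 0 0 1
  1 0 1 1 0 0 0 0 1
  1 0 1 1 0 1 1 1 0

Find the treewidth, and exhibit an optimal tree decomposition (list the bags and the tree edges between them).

Treewidth 4.
One such decomposition:
Bags: B1 = {a, c, d, f, i}  B2 = {a, b, c, d, f}  B3 = {a, c, d, g, i}  B4 = {a, c, d, h, i}  B5 = {a, c, d, e, f}
Tree: B1–B2, B1–B3, B1–B4, B2–B5

Each bag holds 5 vertices, so the decomposition has width 4, which upper-bounds the treewidth. For the lower bound, the 5 vertices {a, c, d, g, i} are pairwise adjacent, and any tree decomposition puts a clique entirely inside one bag — forcing width ≥ 4. Therefore the treewidth is 4.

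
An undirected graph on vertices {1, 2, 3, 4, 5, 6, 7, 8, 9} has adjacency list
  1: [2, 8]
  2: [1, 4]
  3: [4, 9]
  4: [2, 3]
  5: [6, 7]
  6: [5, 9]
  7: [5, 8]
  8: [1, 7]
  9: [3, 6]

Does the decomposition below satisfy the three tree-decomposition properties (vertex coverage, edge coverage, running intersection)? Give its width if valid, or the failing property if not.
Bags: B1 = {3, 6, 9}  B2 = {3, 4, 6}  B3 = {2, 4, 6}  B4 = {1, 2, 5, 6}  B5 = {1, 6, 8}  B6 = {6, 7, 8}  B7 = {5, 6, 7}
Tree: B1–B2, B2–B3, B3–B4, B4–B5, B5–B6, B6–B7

A tree decomposition must satisfy three properties: every vertex lies in some bag; for every edge, both endpoints lie together in some bag; and for every vertex, the bags containing it form a connected subtree. Here bags containing vertex 5 are not connected in the tree, so the decomposition is invalid.

No — bags containing vertex 5 are not connected in the tree.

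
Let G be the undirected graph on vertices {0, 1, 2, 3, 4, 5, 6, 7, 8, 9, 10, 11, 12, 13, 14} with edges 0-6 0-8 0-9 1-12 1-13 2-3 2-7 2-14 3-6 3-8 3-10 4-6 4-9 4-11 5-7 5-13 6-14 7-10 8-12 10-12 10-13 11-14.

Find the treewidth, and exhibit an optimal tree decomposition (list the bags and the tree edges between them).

Treewidth 3.
One such decomposition:
Bags: B1 = {1, 5, 12, 13}  B2 = {5, 10, 12, 13}  B3 = {5, 7, 10, 12}  B4 = {7, 8, 10, 12}  B5 = {3, 7, 8, 10}  B6 = {2, 3, 7, 8}  B7 = {0, 2, 3, 8}  B8 = {0, 2, 3, 6}  B9 = {0, 2, 6, 14}  B10 = {0, 6, 9, 14}  B11 = {4, 6, 9, 14}  B12 = {4, 9, 11, 14}
Tree: B1–B2, B2–B3, B3–B4, B4–B5, B5–B6, B6–B7, B7–B8, B8–B9, B9–B10, B10–B11, B11–B12

The largest bag has 4 vertices, giving width 3; this decomposition certifies tw(G) ≤ 3. For the lower bound: the 4 vertex sets {1,5,13}, {12}, {10}, {2,3,7,8} are disjoint, each induces a connected subgraph, and every pair is joined by at least one edge of G. Contracting each set to a single vertex therefore yields K_{4} as a minor, and since treewidth is minor-monotone, tw(G) ≥ tw(K_{4}) = 3. Therefore the treewidth is 3.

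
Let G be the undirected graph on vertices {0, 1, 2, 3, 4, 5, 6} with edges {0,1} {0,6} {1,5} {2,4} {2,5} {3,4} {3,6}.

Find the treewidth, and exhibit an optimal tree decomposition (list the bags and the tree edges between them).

Every bag has size at most 3, so the width is 3 − 1 = 2 and tw(G) ≤ 2. The edges 3–4–2–5–1–0–6–3 form a cycle, so G is not a tree and its treewidth is at least 2. Therefore the treewidth is 2.

Treewidth 2.
Bags: B1 = {2, 3, 4}  B2 = {2, 3, 5}  B3 = {1, 3, 5}  B4 = {0, 1, 3}  B5 = {0, 3, 6}
Tree: B1–B2, B2–B3, B3–B4, B4–B5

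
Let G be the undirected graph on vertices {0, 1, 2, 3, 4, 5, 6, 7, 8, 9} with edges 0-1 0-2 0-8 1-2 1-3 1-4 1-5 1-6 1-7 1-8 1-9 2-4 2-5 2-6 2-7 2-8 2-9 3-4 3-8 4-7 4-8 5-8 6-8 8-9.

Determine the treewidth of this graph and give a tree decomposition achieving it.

Each bag holds 4 vertices, so the decomposition has width 3, which upper-bounds the treewidth. For the lower bound, the 4 vertices {0, 1, 2, 8} are pairwise adjacent, and any tree decomposition puts a clique entirely inside one bag — forcing width ≥ 3. Therefore the treewidth is 3.

Treewidth 3.
Bags: B1 = {1, 2, 4, 8}  B2 = {1, 2, 4, 7}  B3 = {0, 1, 2, 8}  B4 = {1, 3, 4, 8}  B5 = {1, 2, 8, 9}  B6 = {1, 2, 6, 8}  B7 = {1, 2, 5, 8}
Tree: B1–B2, B1–B3, B1–B4, B3–B5, B1–B6, B6–B7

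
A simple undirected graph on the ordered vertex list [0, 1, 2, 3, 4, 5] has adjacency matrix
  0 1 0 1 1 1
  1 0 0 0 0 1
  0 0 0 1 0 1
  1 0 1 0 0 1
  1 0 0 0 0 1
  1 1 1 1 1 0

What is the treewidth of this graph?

2

A width-2 tree decomposition is:
Bags: B1 = {2, 3, 5}  B2 = {0, 3, 5}  B3 = {0, 1, 5}  B4 = {0, 4, 5}
Tree: B1–B2, B2–B3, B2–B4
Each bag holds 3 vertices, so the decomposition has width 2, which upper-bounds the treewidth. Conversely, {0, 1, 5} is a clique of size 3, and the vertices of any clique must share a bag in every tree decomposition; so some bag has ≥ 3 vertices and tw(G) ≥ 2. Hence tw(G) = 2 exactly.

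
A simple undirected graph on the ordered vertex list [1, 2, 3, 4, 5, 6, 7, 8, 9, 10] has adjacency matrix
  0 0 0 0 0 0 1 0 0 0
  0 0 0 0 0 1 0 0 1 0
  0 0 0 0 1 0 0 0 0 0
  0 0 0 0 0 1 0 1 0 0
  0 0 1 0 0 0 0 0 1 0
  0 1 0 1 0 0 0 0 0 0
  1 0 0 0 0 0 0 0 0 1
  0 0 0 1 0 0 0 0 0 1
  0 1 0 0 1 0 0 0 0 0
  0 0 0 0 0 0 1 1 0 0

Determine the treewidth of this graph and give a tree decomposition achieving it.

Treewidth 1.
One such decomposition:
Bags: B1 = {3, 5}  B2 = {5, 9}  B3 = {2, 9}  B4 = {2, 6}  B5 = {4, 6}  B6 = {4, 8}  B7 = {8, 10}  B8 = {7, 10}  B9 = {1, 7}
Tree: B1–B2, B2–B3, B3–B4, B4–B5, B5–B6, B6–B7, B7–B8, B8–B9

Every bag has size at most 2, so the width is 2 − 1 = 1 and tw(G) ≤ 1. Any graph with an edge has treewidth ≥ 1, and G has the edge 3–5. Hence tw(G) = 1 exactly.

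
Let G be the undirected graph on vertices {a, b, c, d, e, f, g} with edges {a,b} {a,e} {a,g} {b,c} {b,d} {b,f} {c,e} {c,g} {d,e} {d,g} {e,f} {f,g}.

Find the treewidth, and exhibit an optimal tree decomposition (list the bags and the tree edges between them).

Every bag has size at most 4, so the width is 4 − 1 = 3 and tw(G) ≤ 3. For the lower bound: the 4 vertex sets {c,g}, {e,f}, {b}, {d} are disjoint, each induces a connected subgraph, and every pair is joined by at least one edge of G. Contracting each set to a single vertex therefore yields K_{4} as a minor, and since treewidth is minor-monotone, tw(G) ≥ tw(K_{4}) = 3. Combining the bounds, tw(G) = 3.

Treewidth 3.
One optimal decomposition is:
Bags: B1 = {b, c, e, g}  B2 = {b, e, f, g}  B3 = {b, d, e, g}  B4 = {a, b, e, g}
Tree: B1–B2, B2–B3, B3–B4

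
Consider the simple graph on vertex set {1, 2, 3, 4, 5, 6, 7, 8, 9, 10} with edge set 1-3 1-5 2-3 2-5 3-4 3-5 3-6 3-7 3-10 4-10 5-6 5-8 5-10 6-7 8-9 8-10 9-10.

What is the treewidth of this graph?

A width-2 tree decomposition is:
Bags: B1 = {2, 3, 5}  B2 = {3, 5, 6}  B3 = {3, 5, 10}  B4 = {3, 4, 10}  B5 = {5, 8, 10}  B6 = {1, 3, 5}  B7 = {3, 6, 7}  B8 = {8, 9, 10}
Tree: B1–B2, B1–B3, B3–B4, B3–B5, B1–B6, B2–B7, B5–B8
The largest bag has 3 vertices, giving width 2; this decomposition certifies tw(G) ≤ 2. Conversely, {8, 9, 10} is a clique of size 3, and the vertices of any clique must share a bag in every tree decomposition; so some bag has ≥ 3 vertices and tw(G) ≥ 2. Combining the bounds, tw(G) = 2.

2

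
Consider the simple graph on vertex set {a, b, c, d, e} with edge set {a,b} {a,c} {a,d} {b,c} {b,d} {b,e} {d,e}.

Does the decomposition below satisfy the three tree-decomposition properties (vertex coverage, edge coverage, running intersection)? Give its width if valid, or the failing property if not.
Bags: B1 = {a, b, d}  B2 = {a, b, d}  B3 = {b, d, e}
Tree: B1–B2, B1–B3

No — vertex c appears in no bag.

A tree decomposition must satisfy three properties: every vertex lies in some bag; for every edge, both endpoints lie together in some bag; and for every vertex, the bags containing it form a connected subtree. Here vertex c appears in no bag, so the decomposition is invalid.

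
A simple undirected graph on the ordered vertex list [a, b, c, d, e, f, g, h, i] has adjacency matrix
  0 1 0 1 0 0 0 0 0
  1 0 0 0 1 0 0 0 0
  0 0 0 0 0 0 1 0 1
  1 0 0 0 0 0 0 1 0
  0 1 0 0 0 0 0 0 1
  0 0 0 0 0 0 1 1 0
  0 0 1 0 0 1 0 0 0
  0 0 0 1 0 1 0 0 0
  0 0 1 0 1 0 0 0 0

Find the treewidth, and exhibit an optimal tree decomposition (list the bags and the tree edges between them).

Treewidth 2.
One such decomposition:
Bags: B1 = {d, f, h}  B2 = {d, f, g}  B3 = {c, d, g}  B4 = {c, d, i}  B5 = {d, e, i}  B6 = {b, d, e}  B7 = {a, b, d}
Tree: B1–B2, B2–B3, B3–B4, B4–B5, B5–B6, B6–B7

The largest bag has 3 vertices, giving width 2; this decomposition certifies tw(G) ≤ 2. The edges d–h–f–g–c–i–e–b–a–d form a cycle, so G is not a tree and its treewidth is at least 2. Combining the bounds, tw(G) = 2.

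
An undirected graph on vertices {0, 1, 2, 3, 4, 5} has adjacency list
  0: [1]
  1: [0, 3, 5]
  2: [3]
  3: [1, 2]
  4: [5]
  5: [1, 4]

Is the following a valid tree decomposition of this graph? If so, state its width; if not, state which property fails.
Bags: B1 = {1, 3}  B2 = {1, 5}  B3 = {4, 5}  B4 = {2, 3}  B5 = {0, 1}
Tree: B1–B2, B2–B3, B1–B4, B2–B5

Yes; width 1.

Vertex coverage: the bags together contain {0, 1, 2, 3, 4, 5}, the full vertex set. Edge coverage: each edge of G has both endpoints in at least one bag. Running intersection: for every vertex, the bags containing it form a connected subtree. All three properties hold, so this is a valid tree decomposition of width max|bag| − 1 = 1, and hence tw(G) ≤ 1.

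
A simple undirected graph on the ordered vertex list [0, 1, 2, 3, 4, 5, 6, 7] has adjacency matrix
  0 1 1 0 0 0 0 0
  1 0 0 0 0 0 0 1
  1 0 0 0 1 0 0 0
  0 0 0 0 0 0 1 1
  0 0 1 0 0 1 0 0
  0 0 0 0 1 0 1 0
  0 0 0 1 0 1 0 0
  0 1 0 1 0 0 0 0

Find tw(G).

2

A width-2 tree decomposition is:
Bags: B1 = {2, 4, 5}  B2 = {0, 2, 5}  B3 = {0, 1, 5}  B4 = {1, 5, 7}  B5 = {3, 5, 7}  B6 = {3, 5, 6}
Tree: B1–B2, B2–B3, B3–B4, B4–B5, B5–B6
Every bag has size at most 3, so the width is 3 − 1 = 2 and tw(G) ≤ 2. Since 5–4–2–0–1–7–3–6–5 is a cycle in G, G is not acyclic. Forests are exactly the graphs of treewidth ≤ 1, so tw(G) ≥ 2. Combining the bounds, tw(G) = 2.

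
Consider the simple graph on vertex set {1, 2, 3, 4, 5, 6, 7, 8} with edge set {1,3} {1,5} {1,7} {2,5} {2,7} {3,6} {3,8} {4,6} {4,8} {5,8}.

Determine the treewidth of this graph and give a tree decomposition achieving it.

Every bag has size at most 3, so the width is 3 − 1 = 2 and tw(G) ≤ 2. For the lower bound, G contains the cycle 2–7–1–5–2, so G is not a forest; only forests have treewidth ≤ 1, hence tw(G) ≥ 2. The upper and lower bounds meet at 2, so that is the treewidth.

Treewidth 2.
Bags: B1 = {2, 5, 7}  B2 = {1, 5, 7}  B3 = {1, 5, 8}  B4 = {1, 3, 8}  B5 = {3, 4, 8}  B6 = {3, 4, 6}
Tree: B1–B2, B2–B3, B3–B4, B4–B5, B5–B6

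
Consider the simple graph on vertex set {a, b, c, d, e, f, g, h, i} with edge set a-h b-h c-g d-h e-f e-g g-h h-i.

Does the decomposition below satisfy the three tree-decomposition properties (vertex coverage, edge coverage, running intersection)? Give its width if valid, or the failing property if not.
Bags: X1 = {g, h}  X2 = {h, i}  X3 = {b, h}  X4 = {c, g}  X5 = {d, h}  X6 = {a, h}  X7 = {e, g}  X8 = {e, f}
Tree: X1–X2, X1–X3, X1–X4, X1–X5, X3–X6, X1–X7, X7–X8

Yes; width 1.

Every vertex of G appears in some bag (union = {a, b, c, d, e, f, g, h, i}); every edge is covered by a bag; and for each vertex v the set of bags containing v is connected in the bag tree. The decomposition is therefore valid. The largest bag has 2 vertices, so the width is 1.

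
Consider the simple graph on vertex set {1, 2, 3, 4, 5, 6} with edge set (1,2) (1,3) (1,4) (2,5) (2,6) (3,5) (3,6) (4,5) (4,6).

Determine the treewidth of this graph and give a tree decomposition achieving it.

Treewidth 3.
One optimal decomposition is:
Bags: B1 = {2, 3, 4, 5}  B2 = {2, 3, 4, 6}  B3 = {1, 2, 3, 4}
Tree: B1–B2, B2–B3

Each bag holds 4 vertices, so the decomposition has width 3, which upper-bounds the treewidth. For the lower bound: the 4 vertex sets {4,5}, {2,6}, {3}, {1} are disjoint, each induces a connected subgraph, and every pair is joined by at least one edge of G. Contracting each set to a single vertex therefore yields K_{4} as a minor, and since treewidth is minor-monotone, tw(G) ≥ tw(K_{4}) = 3. Hence tw(G) = 3 exactly.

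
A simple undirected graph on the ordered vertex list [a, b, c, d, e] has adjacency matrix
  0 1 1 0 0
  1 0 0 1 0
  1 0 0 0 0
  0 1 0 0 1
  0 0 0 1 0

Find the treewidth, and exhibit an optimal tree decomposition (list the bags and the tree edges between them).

Every bag has size at most 2, so the width is 2 − 1 = 1 and tw(G) ≤ 1. Any graph with an edge has treewidth ≥ 1, and G has the edge e–d. The upper and lower bounds meet at 1, so that is the treewidth.

Treewidth 1.
One optimal decomposition is:
Bags: B1 = {d, e}  B2 = {b, d}  B3 = {a, b}  B4 = {a, c}
Tree: B1–B2, B2–B3, B3–B4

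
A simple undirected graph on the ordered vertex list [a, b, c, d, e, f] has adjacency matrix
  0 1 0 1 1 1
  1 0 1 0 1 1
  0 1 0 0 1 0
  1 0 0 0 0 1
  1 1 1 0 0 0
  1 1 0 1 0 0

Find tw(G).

A width-2 tree decomposition is:
Bags: B1 = {a, b, f}  B2 = {a, b, e}  B3 = {b, c, e}  B4 = {a, d, f}
Tree: B1–B2, B2–B3, B1–B4
Each bag holds 3 vertices, so the decomposition has width 2, which upper-bounds the treewidth. On the other hand G contains the 3-clique {b, c, e}. A clique must lie in a single bag of any decomposition, so no decomposition can have width below 2. Therefore the treewidth is 2.

2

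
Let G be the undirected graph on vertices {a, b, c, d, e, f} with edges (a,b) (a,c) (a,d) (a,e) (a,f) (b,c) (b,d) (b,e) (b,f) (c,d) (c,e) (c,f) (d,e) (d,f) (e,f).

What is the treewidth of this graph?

A width-5 tree decomposition is:
Bags: B1 = {a, b, c, d, e, f}
Tree: (single bag)
A single bag containing all 6 vertices is trivially a valid decomposition of width 5. On the other hand G contains the 6-clique {a, b, c, d, e, f}. A clique must lie in a single bag of any decomposition, so no decomposition can have width below 5. Hence tw(G) = 5 exactly.

5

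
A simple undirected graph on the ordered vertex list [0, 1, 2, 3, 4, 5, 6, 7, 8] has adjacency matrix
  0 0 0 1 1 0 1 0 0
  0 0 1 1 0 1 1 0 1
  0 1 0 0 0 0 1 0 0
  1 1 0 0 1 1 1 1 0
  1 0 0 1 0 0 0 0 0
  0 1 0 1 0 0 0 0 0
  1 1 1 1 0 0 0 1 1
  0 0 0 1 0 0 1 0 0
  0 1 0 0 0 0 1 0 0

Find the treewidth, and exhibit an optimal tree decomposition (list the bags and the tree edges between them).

The largest bag has 3 vertices, giving width 2; this decomposition certifies tw(G) ≤ 2. Conversely, {1, 6, 8} is a clique of size 3, and the vertices of any clique must share a bag in every tree decomposition; so some bag has ≥ 3 vertices and tw(G) ≥ 2. Therefore the treewidth is 2.

Treewidth 2.
One optimal decomposition is:
Bags: B1 = {3, 6, 7}  B2 = {1, 3, 6}  B3 = {1, 2, 6}  B4 = {1, 6, 8}  B5 = {0, 3, 6}  B6 = {0, 3, 4}  B7 = {1, 3, 5}
Tree: B1–B2, B2–B3, B3–B4, B2–B5, B5–B6, B2–B7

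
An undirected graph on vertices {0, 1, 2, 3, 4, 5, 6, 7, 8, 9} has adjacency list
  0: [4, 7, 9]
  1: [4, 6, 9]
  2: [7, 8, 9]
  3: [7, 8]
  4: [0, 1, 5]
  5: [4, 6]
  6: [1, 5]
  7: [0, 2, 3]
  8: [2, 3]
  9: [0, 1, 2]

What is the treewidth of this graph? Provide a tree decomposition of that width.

Treewidth 2.
One such decomposition:
Bags: B1 = {4, 5, 6}  B2 = {1, 4, 6}  B3 = {0, 1, 4}  B4 = {0, 1, 9}  B5 = {0, 7, 9}  B6 = {2, 7, 9}  B7 = {2, 3, 7}  B8 = {2, 3, 8}
Tree: B1–B2, B2–B3, B3–B4, B4–B5, B5–B6, B6–B7, B7–B8

Each bag holds 3 vertices, so the decomposition has width 2, which upper-bounds the treewidth. Since 5–6–1–4–5 is a cycle in G, G is not acyclic. Forests are exactly the graphs of treewidth ≤ 1, so tw(G) ≥ 2. Combining the bounds, tw(G) = 2.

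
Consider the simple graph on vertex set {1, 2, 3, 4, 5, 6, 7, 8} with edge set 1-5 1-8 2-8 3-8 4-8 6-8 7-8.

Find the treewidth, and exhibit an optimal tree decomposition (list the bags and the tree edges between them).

Treewidth 1.
One optimal decomposition is:
Bags: B1 = {3, 8}  B2 = {1, 8}  B3 = {7, 8}  B4 = {2, 8}  B5 = {6, 8}  B6 = {4, 8}  B7 = {1, 5}
Tree: B1–B2, B2–B3, B1–B4, B1–B5, B2–B6, B2–B7

Each bag holds 2 vertices, so the decomposition has width 1, which upper-bounds the treewidth. G has an edge, so its treewidth is at least 1. Hence tw(G) = 1 exactly.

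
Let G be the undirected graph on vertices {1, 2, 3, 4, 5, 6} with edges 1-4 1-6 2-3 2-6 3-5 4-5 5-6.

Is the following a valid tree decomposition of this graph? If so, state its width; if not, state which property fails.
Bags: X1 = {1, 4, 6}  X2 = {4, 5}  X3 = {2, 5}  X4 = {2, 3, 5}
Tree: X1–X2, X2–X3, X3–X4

A tree decomposition must satisfy three properties: every vertex lies in some bag; for every edge, both endpoints lie together in some bag; and for every vertex, the bags containing it form a connected subtree. Here edge (6,5) lies in no bag, so the decomposition is invalid.

No — edge (6,5) lies in no bag.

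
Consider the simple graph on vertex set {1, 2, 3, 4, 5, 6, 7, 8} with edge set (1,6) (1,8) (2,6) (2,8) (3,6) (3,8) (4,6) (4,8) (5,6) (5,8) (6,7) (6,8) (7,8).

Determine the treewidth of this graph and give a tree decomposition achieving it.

The largest bag has 3 vertices, giving width 2; this decomposition certifies tw(G) ≤ 2. On the other hand G contains the 3-clique {1, 6, 8}. A clique must lie in a single bag of any decomposition, so no decomposition can have width below 2. Therefore the treewidth is 2.

Treewidth 2.
One optimal decomposition is:
Bags: B1 = {3, 6, 8}  B2 = {4, 6, 8}  B3 = {6, 7, 8}  B4 = {2, 6, 8}  B5 = {1, 6, 8}  B6 = {5, 6, 8}
Tree: B1–B2, B1–B3, B1–B4, B3–B5, B3–B6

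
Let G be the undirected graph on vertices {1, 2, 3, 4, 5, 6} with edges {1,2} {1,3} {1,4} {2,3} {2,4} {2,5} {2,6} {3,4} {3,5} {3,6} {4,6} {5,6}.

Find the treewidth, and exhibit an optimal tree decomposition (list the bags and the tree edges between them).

Treewidth 3.
Bags: B1 = {1, 2, 3, 4}  B2 = {2, 3, 4, 6}  B3 = {2, 3, 5, 6}
Tree: B1–B2, B2–B3

The largest bag has 4 vertices, giving width 3; this decomposition certifies tw(G) ≤ 3. For the lower bound, the 4 vertices {1, 2, 3, 4} are pairwise adjacent, and any tree decomposition puts a clique entirely inside one bag — forcing width ≥ 3. Combining the bounds, tw(G) = 3.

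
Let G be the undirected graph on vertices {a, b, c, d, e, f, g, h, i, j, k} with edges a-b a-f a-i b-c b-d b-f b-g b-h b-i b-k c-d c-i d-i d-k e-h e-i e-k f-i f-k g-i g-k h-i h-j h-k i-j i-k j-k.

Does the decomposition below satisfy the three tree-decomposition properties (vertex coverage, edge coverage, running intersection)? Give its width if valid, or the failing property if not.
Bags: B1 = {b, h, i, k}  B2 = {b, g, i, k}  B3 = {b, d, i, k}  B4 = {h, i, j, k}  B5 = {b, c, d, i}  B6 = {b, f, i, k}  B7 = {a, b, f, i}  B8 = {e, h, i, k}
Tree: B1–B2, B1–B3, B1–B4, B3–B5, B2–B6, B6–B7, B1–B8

Checking the three conditions: (i) the bags cover all of {a, b, c, d, e, f, g, h, i, j, k}; (ii) for each edge, some bag contains both endpoints; (iii) the bags containing any fixed vertex form a subtree. All hold, so the decomposition is valid with width 4 − 1 = 3.

Yes; width 3.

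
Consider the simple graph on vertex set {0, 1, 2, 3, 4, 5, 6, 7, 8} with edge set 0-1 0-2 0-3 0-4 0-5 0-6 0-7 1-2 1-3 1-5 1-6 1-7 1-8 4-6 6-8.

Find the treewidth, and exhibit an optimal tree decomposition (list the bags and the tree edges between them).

Treewidth 2.
One optimal decomposition is:
Bags: B1 = {0, 1, 2}  B2 = {0, 1, 6}  B3 = {0, 1, 3}  B4 = {0, 1, 5}  B5 = {0, 4, 6}  B6 = {0, 1, 7}  B7 = {1, 6, 8}
Tree: B1–B2, B1–B3, B3–B4, B2–B5, B4–B6, B2–B7

Each bag holds 3 vertices, so the decomposition has width 2, which upper-bounds the treewidth. For the lower bound, the 3 vertices {0, 1, 2} are pairwise adjacent, and any tree decomposition puts a clique entirely inside one bag — forcing width ≥ 2. Therefore the treewidth is 2.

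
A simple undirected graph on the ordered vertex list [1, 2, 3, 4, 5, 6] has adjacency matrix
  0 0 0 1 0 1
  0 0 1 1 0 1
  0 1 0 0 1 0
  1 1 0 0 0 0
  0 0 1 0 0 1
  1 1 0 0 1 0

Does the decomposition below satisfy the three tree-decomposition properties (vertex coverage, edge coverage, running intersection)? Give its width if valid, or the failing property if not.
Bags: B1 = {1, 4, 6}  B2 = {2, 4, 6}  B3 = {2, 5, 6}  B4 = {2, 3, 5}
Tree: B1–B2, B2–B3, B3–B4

Yes; width 2.

Every vertex of G appears in some bag (union = {1, 2, 3, 4, 5, 6}); every edge is covered by a bag; and for each vertex v the set of bags containing v is connected in the bag tree. The decomposition is therefore valid. The largest bag has 3 vertices, so the width is 2.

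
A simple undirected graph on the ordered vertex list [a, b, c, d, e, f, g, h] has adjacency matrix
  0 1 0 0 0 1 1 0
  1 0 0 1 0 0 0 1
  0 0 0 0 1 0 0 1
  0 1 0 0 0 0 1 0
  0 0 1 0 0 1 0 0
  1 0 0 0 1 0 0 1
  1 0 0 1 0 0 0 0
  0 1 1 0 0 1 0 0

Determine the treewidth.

A width-2 tree decomposition is:
Bags: B1 = {c, e, h}  B2 = {e, f, h}  B3 = {b, f, h}  B4 = {a, b, f}  B5 = {a, b, d}  B6 = {a, d, g}
Tree: B1–B2, B2–B3, B3–B4, B4–B5, B5–B6
Every bag has size at most 3, so the width is 3 − 1 = 2 and tw(G) ≤ 2. For the lower bound, G contains the cycle c–e–f–h–c, so G is not a forest; only forests have treewidth ≤ 1, hence tw(G) ≥ 2. Hence tw(G) = 2 exactly.

2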